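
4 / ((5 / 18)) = 72 / 5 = 14.40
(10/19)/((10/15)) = 15/19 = 0.79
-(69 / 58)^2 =-4761 / 3364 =-1.42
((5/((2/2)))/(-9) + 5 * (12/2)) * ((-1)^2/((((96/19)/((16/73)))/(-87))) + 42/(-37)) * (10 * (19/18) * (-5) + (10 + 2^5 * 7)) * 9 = -11461909585/48618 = -235754.44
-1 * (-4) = 4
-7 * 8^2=-448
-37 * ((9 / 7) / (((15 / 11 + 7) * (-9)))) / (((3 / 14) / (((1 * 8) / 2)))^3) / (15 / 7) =17868928 / 9315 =1918.30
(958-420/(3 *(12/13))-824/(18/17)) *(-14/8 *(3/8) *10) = -8855/48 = -184.48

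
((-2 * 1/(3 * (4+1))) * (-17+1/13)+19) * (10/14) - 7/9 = 11798/819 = 14.41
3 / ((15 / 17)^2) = 289 / 75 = 3.85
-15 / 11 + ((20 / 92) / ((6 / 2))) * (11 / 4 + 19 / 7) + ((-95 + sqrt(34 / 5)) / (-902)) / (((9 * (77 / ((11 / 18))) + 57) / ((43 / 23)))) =-334679315 / 345918804 - 43 * sqrt(170) / 123542430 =-0.97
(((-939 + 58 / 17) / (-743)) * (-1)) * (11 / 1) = -174955 / 12631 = -13.85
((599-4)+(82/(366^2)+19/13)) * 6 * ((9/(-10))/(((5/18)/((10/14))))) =-8282.30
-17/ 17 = -1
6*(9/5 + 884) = 26574/5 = 5314.80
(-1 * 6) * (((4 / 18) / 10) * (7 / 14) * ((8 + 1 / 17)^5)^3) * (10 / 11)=-224821842660777948565191556943986 / 94459960699823921169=-2380075547302.20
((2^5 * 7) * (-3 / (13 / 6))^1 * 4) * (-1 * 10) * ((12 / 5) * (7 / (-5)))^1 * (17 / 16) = -2878848 / 65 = -44289.97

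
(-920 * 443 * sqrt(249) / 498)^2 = 41526288400 / 249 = 166772242.57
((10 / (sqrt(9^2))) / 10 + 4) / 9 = 37 / 81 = 0.46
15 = 15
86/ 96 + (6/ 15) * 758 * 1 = 72983/ 240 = 304.10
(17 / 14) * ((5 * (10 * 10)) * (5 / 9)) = 21250 / 63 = 337.30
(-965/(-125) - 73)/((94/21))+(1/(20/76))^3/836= -3752953/258500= -14.52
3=3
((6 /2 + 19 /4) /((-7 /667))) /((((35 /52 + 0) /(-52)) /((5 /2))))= 6988826 /49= 142629.10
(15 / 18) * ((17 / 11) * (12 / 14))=1.10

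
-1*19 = -19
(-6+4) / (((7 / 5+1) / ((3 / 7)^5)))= -405 / 33614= -0.01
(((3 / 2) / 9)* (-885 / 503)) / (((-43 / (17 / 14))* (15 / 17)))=17051 / 1816836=0.01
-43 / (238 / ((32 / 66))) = -344 / 3927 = -0.09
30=30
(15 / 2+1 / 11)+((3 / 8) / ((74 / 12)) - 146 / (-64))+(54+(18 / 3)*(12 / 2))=1301527 / 13024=99.93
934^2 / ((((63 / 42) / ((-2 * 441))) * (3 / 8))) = -1367854208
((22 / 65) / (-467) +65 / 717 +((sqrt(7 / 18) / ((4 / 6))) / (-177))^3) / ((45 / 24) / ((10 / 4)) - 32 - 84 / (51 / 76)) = -133096468 / 231509358795 +119 * sqrt(14) / 471877147368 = -0.00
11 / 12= 0.92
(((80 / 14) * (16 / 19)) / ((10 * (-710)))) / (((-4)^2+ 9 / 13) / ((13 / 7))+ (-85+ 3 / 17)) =91936 / 10286968125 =0.00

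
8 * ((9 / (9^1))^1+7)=64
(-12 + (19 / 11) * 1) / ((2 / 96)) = -5424 / 11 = -493.09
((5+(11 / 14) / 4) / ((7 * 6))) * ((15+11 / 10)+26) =40837 / 7840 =5.21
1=1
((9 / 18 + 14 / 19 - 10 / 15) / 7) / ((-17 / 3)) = -0.01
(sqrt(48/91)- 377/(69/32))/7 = -12064/483 +4 * sqrt(273)/637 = -24.87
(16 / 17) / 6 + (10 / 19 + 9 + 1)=10352 / 969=10.68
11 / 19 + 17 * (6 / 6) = 334 / 19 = 17.58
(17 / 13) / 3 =17 / 39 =0.44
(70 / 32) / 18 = 0.12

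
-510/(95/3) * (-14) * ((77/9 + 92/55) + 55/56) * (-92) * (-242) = 5346194612/95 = 56275732.76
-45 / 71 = -0.63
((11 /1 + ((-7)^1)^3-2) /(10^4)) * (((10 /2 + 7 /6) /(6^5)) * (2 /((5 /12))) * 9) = -6179 /5400000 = -0.00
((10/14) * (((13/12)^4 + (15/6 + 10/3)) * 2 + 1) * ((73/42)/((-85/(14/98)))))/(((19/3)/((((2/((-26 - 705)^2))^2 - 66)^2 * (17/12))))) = -1036354510324140776770715039392057/33054681402365949784200211934976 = -31.35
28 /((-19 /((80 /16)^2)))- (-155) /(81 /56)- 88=-27212 /1539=-17.68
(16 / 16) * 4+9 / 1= 13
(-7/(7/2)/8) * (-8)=2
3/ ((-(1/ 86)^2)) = -22188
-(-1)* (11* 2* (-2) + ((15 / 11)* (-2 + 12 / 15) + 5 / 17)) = -8479 / 187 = -45.34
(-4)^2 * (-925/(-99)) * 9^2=133200/11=12109.09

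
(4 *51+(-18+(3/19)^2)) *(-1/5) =-13431/361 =-37.20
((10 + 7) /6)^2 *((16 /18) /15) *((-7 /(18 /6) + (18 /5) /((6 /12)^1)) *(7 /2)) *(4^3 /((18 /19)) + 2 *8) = 111054608 /164025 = 677.06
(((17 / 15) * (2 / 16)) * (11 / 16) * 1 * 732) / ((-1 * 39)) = -11407 / 6240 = -1.83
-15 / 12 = -5 / 4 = -1.25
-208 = -208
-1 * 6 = -6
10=10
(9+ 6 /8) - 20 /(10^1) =31 /4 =7.75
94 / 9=10.44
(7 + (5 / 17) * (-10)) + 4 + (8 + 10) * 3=1055 / 17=62.06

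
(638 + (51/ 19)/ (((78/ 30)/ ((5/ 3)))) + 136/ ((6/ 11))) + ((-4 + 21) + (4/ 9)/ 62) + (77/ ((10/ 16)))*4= 1398.86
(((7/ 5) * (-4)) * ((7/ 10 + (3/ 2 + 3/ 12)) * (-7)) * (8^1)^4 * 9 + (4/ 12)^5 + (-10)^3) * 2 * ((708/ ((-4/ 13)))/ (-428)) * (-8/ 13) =-5074464395372/ 216675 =-23419704.14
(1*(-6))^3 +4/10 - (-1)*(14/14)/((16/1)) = -215.54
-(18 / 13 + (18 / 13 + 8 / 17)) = -716 / 221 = -3.24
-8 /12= -2 /3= -0.67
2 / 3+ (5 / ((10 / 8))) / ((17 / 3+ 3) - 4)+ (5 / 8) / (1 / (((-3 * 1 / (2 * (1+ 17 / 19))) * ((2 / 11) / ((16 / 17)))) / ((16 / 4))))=709591 / 473088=1.50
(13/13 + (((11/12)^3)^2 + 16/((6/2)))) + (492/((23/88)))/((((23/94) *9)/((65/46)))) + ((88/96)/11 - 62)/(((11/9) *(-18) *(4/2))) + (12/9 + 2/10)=2433323806309673/1998175703040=1217.77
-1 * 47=-47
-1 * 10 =-10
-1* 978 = -978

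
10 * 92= 920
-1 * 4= -4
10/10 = 1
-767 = -767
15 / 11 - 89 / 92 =401 / 1012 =0.40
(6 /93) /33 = 2 /1023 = 0.00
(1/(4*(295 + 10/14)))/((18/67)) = 469/149040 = 0.00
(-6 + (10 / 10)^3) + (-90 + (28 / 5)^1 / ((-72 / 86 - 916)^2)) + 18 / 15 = -26033715399 / 277544960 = -93.80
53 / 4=13.25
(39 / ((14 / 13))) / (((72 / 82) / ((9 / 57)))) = 6.51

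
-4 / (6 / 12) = -8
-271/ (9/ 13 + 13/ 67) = -236041/ 772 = -305.75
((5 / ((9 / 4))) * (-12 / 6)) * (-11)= 440 / 9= 48.89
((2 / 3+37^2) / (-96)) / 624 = -4109 / 179712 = -0.02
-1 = -1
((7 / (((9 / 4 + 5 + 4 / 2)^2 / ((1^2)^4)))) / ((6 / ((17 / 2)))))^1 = 476 / 4107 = 0.12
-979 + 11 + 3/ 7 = -6773/ 7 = -967.57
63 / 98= 9 / 14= 0.64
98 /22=49 /11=4.45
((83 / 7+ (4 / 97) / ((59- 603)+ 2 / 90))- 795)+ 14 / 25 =-46455355468 / 59361575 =-782.58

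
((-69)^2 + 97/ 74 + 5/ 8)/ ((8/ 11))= 15508119/ 2368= 6549.04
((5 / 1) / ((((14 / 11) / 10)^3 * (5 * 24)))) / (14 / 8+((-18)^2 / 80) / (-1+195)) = 80691875 / 7070259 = 11.41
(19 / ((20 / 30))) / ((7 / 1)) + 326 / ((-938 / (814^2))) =-216002477 / 938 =-230279.83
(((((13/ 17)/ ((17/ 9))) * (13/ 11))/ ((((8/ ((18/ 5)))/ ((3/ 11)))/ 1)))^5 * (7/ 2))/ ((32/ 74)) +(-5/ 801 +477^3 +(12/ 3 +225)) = 465483821965530304735494620314273543268113/ 4288925851746963647920645017600000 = 108531561.99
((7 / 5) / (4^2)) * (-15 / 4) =-0.33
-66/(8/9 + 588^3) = -27/83167148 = -0.00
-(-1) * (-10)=-10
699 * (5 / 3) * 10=11650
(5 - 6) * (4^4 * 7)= -1792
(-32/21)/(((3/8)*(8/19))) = -608/63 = -9.65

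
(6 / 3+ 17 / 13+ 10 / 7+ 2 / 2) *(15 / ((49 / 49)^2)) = 7830 / 91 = 86.04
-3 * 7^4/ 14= -1029/ 2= -514.50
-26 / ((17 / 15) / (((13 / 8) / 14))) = -2535 / 952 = -2.66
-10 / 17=-0.59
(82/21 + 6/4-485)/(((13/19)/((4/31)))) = -765434/8463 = -90.44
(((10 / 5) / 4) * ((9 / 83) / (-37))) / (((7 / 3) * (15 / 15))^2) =-81 / 300958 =-0.00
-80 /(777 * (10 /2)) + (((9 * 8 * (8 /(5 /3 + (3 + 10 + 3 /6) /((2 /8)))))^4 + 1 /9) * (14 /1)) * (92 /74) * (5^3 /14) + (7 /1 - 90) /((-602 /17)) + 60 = 277780145206715133595 /155921717285586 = 1781535.95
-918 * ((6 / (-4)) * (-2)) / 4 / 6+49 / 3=-1181 / 12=-98.42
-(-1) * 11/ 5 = 11/ 5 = 2.20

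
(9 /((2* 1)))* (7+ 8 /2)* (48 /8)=297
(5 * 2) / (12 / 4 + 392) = 2 / 79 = 0.03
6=6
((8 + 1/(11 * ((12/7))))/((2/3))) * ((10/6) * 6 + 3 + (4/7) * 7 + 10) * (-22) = -28701/4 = -7175.25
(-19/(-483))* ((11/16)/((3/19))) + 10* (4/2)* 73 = 33852611/23184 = 1460.17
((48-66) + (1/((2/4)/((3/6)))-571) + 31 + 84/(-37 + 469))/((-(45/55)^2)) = 2425445/2916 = 831.77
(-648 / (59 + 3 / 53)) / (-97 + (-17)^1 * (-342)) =-17172 / 8947105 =-0.00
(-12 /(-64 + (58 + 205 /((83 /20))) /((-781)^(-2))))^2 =248004 /7390750732423177441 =0.00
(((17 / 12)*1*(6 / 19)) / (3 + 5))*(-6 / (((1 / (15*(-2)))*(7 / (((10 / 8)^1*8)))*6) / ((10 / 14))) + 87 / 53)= 1423971 / 789488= 1.80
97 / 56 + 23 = 1385 / 56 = 24.73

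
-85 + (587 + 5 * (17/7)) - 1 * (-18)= 3725/7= 532.14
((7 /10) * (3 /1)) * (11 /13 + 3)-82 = -961 /13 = -73.92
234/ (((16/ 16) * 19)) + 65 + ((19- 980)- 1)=-16809/ 19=-884.68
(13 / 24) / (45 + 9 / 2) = 13 / 1188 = 0.01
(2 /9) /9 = 2 /81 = 0.02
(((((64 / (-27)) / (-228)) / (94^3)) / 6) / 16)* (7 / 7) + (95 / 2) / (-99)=-40478511229 / 84365739216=-0.48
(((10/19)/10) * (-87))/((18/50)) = -725/57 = -12.72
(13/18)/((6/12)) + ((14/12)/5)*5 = 47/18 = 2.61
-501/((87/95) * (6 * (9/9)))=-15865/174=-91.18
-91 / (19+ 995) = -7 / 78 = -0.09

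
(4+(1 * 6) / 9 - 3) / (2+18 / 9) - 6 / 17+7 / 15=541 / 1020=0.53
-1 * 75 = -75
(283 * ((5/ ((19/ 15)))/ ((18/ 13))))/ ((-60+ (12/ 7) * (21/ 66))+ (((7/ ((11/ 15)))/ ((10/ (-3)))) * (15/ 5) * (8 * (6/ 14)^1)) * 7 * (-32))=0.12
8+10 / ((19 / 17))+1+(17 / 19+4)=434 / 19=22.84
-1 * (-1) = 1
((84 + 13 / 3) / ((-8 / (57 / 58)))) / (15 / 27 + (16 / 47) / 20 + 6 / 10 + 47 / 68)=-36206685 / 6218644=-5.82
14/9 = 1.56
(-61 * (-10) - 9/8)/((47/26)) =63323/188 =336.82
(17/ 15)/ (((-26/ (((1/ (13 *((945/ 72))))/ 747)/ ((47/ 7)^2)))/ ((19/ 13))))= -9044/ 815697051975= -0.00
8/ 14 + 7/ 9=85/ 63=1.35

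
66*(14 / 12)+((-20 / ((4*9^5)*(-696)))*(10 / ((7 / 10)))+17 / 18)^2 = 100728511313060878 / 1293182085427281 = 77.89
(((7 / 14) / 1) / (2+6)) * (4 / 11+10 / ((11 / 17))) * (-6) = -261 / 44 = -5.93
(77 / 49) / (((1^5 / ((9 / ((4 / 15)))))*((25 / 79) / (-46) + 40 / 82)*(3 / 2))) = 2458401 / 33439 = 73.52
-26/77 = -0.34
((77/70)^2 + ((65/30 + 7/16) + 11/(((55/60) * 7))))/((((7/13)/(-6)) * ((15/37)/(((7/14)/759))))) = -22337159/223146000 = -0.10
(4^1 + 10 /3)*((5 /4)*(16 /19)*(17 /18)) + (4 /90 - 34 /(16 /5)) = -67513 /20520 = -3.29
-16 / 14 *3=-24 / 7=-3.43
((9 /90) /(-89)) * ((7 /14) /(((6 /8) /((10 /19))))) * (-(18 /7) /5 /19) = 12 /1124515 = 0.00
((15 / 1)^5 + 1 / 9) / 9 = 6834376 / 81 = 84375.01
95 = 95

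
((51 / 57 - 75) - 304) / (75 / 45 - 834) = 21552 / 47443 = 0.45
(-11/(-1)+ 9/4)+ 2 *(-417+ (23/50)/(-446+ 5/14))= -512067213/623900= -820.75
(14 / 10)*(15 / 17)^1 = 1.24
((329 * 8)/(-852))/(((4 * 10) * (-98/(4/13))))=47/193830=0.00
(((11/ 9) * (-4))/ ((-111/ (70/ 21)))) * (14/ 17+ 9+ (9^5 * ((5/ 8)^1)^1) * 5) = 1380343855/ 50949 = 27092.66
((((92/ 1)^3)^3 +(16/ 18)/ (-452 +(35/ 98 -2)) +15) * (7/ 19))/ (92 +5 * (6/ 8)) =39772189378668222253652/ 21891897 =1816753905733624.74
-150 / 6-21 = -46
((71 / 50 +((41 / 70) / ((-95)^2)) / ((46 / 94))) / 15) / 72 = 3439147 / 2615445000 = 0.00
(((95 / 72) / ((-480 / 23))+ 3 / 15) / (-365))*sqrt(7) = -0.00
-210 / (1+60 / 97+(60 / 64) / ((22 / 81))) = -41.42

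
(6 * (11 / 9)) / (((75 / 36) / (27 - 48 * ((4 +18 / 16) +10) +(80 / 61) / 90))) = -33769384 / 13725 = -2460.43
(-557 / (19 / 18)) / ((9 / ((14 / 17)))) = -15596 / 323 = -48.28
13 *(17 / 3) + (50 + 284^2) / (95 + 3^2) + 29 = 137075 / 156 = 878.69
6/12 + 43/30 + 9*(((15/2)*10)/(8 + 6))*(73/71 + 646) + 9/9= 465176111/14910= 31198.93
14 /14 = 1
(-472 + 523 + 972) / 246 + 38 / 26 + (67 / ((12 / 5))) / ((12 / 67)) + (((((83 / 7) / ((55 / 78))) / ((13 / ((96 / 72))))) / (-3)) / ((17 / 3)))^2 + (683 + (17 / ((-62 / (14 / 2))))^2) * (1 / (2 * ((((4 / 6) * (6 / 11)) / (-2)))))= -2728130553472847869 / 1579801038215400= -1726.88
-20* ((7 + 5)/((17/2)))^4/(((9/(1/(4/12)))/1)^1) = -2211840/83521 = -26.48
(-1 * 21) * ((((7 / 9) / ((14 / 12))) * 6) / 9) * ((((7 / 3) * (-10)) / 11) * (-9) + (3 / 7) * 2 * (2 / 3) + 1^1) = -6364 / 33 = -192.85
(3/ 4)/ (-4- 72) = -0.01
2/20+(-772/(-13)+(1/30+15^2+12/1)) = 57821/195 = 296.52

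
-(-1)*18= 18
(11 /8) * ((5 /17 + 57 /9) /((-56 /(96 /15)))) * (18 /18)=-1859 /1785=-1.04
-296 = -296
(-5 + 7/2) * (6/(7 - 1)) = -3/2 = -1.50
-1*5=-5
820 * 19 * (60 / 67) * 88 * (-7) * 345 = -198663696000 / 67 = -2965129791.04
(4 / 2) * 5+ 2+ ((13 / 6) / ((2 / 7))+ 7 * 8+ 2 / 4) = 913 / 12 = 76.08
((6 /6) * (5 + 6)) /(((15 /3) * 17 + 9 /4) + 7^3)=0.03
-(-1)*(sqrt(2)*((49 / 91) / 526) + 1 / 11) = 7*sqrt(2) / 6838 + 1 / 11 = 0.09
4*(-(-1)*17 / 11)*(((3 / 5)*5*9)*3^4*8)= 1189728 / 11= 108157.09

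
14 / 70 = 1 / 5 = 0.20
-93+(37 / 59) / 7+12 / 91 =-498128 / 5369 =-92.78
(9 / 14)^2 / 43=81 / 8428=0.01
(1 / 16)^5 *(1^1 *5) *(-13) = -65 / 1048576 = -0.00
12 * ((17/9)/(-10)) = -2.27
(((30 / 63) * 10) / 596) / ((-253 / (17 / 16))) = -425 / 12666192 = -0.00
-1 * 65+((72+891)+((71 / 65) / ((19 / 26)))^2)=8124614 / 9025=900.23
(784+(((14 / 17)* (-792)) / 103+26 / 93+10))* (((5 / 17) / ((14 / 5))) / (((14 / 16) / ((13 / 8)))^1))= 20850648650 / 135648219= 153.71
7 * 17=119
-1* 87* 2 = -174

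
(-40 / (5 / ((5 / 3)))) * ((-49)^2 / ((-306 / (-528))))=-8451520 / 153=-55238.69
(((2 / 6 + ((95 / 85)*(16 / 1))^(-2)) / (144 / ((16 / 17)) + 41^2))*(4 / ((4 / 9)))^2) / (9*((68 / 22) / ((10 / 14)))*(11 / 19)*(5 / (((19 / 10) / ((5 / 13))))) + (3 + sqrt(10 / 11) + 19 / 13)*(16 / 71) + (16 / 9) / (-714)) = 14968572809775066629433 / 23996213565958037044946944 - 16089477290778779433*sqrt(110) / 29995266957447546306183680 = 0.00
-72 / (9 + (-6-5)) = 36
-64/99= -0.65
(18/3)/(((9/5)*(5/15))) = 10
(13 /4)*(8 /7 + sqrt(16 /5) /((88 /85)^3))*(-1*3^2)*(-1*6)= 1404 /7 + 43111575*sqrt(5) /340736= 483.49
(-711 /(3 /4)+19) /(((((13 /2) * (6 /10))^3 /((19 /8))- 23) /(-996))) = 1098774750 /2347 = 468161.38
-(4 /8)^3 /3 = -1 /24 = -0.04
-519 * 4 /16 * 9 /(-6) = 1557 /8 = 194.62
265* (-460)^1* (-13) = 1584700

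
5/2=2.50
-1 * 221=-221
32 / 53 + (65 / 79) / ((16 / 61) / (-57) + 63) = 113139749 / 183419909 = 0.62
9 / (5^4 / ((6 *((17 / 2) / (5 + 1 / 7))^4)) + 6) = 601601763 / 1334187842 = 0.45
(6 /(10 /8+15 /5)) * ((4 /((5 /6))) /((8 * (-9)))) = -8 /85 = -0.09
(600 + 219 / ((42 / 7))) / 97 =1273 / 194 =6.56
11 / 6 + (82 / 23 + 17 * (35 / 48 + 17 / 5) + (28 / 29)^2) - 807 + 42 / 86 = -145719434557 / 199619760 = -729.99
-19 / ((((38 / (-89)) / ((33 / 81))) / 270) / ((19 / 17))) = 93005 / 17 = 5470.88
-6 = -6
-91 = -91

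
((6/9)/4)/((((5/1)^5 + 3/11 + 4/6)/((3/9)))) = 11/618936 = 0.00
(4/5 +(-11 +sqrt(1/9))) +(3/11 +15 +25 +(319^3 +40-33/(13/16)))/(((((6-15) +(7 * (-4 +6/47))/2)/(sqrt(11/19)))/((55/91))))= -54543937194 * sqrt(209)/1191281-148/15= -661929.73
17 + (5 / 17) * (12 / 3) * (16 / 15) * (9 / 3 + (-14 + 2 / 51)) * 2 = -27335 / 2601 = -10.51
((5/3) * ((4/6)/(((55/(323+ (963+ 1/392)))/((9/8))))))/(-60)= -504113/1034880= -0.49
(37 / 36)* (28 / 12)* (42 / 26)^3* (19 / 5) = 1687903 / 43940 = 38.41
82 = 82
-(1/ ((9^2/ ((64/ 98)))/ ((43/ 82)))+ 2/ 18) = -18769/ 162729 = -0.12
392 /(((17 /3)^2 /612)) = 127008 /17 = 7471.06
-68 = -68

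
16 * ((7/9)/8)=14/9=1.56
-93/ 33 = -2.82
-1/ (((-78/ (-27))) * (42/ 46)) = -69/ 182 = -0.38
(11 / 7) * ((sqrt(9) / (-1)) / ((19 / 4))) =-132 / 133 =-0.99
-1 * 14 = -14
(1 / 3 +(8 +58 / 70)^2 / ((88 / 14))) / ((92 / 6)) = 294143 / 354200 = 0.83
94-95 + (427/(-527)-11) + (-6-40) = -58.81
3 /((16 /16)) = 3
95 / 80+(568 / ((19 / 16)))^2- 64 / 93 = 122896783295 / 537168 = 228786.49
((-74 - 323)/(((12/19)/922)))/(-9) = 3477323/54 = 64394.87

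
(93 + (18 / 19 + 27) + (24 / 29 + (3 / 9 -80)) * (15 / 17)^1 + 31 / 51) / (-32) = -91313 / 56202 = -1.62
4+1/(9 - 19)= 39/10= 3.90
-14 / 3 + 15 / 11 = -109 / 33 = -3.30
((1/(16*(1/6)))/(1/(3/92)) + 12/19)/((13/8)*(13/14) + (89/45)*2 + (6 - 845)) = -0.00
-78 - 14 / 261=-20372 / 261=-78.05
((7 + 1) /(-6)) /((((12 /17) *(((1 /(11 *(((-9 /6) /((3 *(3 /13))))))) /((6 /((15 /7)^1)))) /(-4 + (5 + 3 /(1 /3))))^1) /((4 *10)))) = 1361360 /27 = 50420.74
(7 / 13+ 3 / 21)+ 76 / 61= 10698 / 5551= 1.93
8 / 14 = 4 / 7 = 0.57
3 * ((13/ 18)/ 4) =13/ 24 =0.54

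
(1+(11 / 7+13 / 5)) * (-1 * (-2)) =10.34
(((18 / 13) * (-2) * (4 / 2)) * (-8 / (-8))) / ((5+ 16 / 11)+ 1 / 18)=-14256 / 16757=-0.85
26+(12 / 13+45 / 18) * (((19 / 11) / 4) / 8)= 239643 / 9152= 26.18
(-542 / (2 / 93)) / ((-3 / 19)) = 159619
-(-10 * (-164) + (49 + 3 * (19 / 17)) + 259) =-33173 / 17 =-1951.35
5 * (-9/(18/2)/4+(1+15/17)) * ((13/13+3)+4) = 1110/17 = 65.29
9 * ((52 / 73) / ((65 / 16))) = 576 / 365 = 1.58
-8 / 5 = -1.60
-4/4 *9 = -9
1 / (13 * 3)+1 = 40 / 39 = 1.03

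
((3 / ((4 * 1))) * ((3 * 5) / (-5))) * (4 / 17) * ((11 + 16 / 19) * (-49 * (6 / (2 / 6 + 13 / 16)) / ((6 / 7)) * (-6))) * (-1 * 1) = 40007520 / 3553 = 11260.21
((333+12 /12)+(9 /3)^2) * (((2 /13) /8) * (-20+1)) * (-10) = 32585 /26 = 1253.27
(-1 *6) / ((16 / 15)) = -45 / 8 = -5.62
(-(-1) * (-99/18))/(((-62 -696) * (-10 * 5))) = -11/75800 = -0.00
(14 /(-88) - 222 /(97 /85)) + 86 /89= -73588303 /379852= -193.73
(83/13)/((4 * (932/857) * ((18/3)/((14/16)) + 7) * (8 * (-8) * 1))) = -497917/300864512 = -0.00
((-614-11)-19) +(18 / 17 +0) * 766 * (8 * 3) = 319964 / 17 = 18821.41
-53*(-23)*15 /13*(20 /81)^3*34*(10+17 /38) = 7520.94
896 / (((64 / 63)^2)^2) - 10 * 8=99784967 / 131072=761.30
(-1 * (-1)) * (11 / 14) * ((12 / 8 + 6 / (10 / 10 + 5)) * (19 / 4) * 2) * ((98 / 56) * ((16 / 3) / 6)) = 1045 / 36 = 29.03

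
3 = 3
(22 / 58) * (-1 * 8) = -88 / 29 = -3.03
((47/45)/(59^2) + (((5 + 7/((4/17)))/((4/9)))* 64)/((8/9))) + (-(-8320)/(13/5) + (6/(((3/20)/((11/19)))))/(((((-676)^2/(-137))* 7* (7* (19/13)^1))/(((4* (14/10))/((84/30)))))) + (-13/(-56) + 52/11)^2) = 8854.10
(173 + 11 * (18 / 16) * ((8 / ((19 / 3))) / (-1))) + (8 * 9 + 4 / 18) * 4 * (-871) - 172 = -43029902 / 171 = -251636.85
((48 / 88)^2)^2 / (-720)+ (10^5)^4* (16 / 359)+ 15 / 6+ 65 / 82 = 4456824512534818944.80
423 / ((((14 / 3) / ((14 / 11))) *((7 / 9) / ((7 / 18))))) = 1269 / 22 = 57.68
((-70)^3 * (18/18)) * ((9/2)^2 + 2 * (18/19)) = -144317250/19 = -7595644.74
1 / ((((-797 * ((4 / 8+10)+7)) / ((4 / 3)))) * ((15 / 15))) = -8 / 83685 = -0.00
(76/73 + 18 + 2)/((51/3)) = 1536/1241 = 1.24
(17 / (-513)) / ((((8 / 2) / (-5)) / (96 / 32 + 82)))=7225 / 2052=3.52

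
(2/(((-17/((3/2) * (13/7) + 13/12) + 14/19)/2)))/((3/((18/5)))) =-14820/11291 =-1.31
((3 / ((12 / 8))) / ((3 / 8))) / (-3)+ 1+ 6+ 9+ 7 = 191 / 9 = 21.22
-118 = -118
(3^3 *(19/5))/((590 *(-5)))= -0.03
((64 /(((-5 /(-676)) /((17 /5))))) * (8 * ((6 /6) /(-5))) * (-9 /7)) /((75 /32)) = 25821.93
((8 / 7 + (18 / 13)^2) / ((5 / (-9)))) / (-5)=6516 / 5915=1.10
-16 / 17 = -0.94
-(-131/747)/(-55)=-131/41085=-0.00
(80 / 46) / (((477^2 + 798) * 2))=20 / 5251521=0.00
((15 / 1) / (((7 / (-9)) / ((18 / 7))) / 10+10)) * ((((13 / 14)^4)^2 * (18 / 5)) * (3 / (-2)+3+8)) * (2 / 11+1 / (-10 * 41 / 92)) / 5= -101688175949139 / 419913927289010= -0.24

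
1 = 1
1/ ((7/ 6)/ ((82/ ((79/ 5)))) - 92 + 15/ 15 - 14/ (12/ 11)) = -820/ 84959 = -0.01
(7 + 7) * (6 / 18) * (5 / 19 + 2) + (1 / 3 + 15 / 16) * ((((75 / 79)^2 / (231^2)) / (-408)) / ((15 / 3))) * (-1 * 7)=20773718052587 / 1966946712192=10.56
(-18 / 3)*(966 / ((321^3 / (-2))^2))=-2576 / 121559158499769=-0.00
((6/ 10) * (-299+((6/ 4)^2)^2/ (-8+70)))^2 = 791354355561/ 24601600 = 32166.78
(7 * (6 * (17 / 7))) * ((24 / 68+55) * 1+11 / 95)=537492 / 95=5657.81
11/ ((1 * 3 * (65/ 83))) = 913/ 195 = 4.68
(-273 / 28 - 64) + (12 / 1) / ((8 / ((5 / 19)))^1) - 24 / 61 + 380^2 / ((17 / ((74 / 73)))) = 49114144941 / 5753276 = 8536.73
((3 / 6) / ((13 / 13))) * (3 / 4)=3 / 8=0.38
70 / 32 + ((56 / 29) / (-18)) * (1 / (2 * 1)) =2.13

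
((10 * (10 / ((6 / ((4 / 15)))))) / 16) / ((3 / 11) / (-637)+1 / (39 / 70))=35035 / 226326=0.15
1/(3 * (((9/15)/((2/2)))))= 5/9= 0.56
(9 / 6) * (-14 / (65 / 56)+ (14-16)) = -1371 / 65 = -21.09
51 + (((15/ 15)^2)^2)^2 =52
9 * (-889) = -8001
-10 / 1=-10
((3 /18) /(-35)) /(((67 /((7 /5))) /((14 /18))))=-7 /90450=-0.00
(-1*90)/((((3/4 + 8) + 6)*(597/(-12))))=1440/11741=0.12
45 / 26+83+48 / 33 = 24649 / 286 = 86.19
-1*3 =-3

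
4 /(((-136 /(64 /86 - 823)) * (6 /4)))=35357 /2193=16.12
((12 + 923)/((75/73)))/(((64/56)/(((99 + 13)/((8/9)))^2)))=126421911/10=12642191.10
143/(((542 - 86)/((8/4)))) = 143/228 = 0.63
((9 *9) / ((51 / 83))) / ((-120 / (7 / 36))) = -581 / 2720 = -0.21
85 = 85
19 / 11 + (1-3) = -3 / 11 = -0.27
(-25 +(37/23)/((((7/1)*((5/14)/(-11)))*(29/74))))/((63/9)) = -143611/23345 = -6.15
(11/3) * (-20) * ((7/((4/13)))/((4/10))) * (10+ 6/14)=-260975/6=-43495.83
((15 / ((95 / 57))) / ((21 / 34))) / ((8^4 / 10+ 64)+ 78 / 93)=7905 / 257383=0.03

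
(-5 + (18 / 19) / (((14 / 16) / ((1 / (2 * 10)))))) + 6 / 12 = -5913 / 1330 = -4.45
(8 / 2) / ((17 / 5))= 1.18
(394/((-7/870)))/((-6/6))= 342780/7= 48968.57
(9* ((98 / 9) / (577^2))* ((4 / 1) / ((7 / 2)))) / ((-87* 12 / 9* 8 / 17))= -119 / 19309882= -0.00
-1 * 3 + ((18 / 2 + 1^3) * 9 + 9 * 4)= 123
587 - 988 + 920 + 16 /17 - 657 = -2330 /17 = -137.06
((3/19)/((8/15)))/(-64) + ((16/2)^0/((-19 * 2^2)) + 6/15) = 18591/48640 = 0.38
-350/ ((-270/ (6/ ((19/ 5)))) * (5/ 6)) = 140/ 57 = 2.46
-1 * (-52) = 52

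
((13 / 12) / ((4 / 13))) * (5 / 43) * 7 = 5915 / 2064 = 2.87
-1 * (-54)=54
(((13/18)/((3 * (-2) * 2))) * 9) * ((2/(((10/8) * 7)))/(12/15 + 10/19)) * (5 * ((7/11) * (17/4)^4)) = -96.90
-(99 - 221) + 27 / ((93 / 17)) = 3935 / 31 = 126.94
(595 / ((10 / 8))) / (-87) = -476 / 87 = -5.47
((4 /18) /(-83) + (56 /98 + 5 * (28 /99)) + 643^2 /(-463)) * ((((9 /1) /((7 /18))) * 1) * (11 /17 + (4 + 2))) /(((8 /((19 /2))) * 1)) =-26970777457551 /165705848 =-162762.98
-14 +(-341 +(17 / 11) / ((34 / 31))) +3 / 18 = -11663 / 33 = -353.42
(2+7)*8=72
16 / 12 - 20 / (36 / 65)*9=-971 / 3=-323.67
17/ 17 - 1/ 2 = 1/ 2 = 0.50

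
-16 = -16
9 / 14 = 0.64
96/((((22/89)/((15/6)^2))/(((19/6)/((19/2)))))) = 8900/11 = 809.09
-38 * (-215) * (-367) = -2998390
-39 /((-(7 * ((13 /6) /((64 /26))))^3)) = 0.17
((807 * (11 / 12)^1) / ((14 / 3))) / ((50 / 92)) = 204171 / 700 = 291.67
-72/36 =-2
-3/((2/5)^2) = -75/4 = -18.75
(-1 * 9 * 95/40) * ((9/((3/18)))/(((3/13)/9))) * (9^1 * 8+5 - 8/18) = -13784823/4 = -3446205.75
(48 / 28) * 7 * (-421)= -5052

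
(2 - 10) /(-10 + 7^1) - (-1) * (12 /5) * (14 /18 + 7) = 64 /3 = 21.33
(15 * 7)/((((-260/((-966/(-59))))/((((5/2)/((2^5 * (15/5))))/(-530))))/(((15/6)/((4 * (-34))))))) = -16905/2830610432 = -0.00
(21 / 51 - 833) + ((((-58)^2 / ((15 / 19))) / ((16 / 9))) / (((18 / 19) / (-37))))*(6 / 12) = -47637.74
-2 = -2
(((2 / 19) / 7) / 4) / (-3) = -0.00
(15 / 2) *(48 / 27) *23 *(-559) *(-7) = 3599960 / 3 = 1199986.67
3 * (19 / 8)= 57 / 8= 7.12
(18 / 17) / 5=18 / 85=0.21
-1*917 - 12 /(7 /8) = -6515 /7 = -930.71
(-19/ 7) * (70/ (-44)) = 95/ 22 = 4.32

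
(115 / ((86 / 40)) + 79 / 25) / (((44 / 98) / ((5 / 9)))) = 994651 / 14190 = 70.10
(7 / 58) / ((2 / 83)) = 581 / 116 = 5.01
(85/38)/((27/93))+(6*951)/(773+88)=1406729/98154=14.33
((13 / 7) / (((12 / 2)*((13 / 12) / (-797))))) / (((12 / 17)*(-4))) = 13549 / 168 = 80.65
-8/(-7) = 8/7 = 1.14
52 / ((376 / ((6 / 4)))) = 39 / 188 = 0.21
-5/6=-0.83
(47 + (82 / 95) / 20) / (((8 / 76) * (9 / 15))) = 14897 / 20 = 744.85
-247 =-247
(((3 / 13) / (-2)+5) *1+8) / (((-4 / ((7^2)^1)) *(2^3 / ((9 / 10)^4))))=-21539763 / 1664000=-12.94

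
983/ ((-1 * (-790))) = 983/ 790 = 1.24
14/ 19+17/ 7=421/ 133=3.17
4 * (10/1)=40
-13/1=-13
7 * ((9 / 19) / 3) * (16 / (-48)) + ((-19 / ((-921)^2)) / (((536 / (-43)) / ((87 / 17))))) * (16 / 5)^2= -56344140431 / 152973195675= -0.37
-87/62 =-1.40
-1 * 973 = -973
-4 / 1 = -4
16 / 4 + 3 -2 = 5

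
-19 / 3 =-6.33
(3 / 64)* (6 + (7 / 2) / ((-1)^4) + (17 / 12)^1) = 131 / 256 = 0.51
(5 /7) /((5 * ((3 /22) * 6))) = 11 /63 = 0.17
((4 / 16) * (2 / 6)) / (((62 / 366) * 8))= 61 / 992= 0.06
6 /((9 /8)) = 16 /3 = 5.33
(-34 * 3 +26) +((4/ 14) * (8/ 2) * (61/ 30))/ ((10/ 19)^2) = -177479/ 2625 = -67.61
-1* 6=-6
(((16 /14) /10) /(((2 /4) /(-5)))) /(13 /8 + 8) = -64 /539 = -0.12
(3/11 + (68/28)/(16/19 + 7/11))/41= 45572/975513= 0.05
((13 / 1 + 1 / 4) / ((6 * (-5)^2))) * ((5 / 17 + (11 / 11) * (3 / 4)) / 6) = 3763 / 244800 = 0.02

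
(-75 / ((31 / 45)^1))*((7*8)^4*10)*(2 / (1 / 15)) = -321207329032.26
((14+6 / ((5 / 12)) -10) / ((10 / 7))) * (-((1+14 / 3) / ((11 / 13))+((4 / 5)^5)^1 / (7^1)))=-86.86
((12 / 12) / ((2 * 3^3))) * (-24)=-4 / 9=-0.44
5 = 5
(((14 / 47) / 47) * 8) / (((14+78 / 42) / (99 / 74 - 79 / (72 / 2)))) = -223636 / 81651267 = -0.00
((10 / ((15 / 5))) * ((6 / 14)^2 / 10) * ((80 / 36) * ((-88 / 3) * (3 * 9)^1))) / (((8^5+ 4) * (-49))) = 440 / 6557131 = 0.00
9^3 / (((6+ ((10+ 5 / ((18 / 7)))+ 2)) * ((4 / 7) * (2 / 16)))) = 183708 / 359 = 511.72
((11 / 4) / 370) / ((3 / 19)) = 209 / 4440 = 0.05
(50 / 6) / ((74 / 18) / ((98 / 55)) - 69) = -7350 / 58823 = -0.12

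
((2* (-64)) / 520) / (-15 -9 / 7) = 56 / 3705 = 0.02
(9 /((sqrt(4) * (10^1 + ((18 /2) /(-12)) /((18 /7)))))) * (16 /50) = 0.15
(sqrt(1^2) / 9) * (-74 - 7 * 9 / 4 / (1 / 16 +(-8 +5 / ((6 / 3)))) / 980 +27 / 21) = -73802 / 9135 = -8.08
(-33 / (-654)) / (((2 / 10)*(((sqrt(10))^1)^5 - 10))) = 0.00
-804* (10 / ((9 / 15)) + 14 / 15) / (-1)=70752 / 5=14150.40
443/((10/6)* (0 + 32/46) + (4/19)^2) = 11034687/29984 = 368.02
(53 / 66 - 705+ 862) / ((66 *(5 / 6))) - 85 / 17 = -1547 / 726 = -2.13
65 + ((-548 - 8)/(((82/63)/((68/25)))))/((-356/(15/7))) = 1313527/18245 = 71.99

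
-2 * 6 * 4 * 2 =-96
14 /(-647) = -14 /647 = -0.02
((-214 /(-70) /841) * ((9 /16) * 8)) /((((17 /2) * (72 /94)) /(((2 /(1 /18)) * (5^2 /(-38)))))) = -226305 /3803002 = -0.06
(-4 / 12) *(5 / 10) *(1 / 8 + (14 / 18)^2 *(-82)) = 8.25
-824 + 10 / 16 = -6587 / 8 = -823.38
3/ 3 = 1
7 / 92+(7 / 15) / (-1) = -539 / 1380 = -0.39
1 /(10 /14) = 7 /5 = 1.40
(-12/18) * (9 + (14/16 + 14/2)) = -45/4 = -11.25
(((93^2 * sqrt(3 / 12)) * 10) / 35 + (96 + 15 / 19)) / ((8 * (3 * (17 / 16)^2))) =1890176 / 38437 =49.18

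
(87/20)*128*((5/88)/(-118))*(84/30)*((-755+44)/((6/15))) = 865998/649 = 1334.36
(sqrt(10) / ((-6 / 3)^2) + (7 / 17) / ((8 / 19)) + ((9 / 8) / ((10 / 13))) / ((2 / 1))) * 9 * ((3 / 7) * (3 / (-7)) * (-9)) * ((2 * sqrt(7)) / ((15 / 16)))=1944 * sqrt(70) / 245 + 1129707 * sqrt(7) / 20825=209.91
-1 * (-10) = 10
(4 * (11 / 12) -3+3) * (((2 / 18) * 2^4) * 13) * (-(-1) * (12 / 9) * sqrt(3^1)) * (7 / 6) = 32032 * sqrt(3) / 243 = 228.32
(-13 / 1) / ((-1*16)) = 13 / 16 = 0.81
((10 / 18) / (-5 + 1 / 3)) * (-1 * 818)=2045 / 21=97.38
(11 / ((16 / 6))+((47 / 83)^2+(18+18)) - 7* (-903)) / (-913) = -350591993 / 50317256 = -6.97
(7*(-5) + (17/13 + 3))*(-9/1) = 3591/13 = 276.23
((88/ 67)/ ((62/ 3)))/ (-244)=-33/ 126697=-0.00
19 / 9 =2.11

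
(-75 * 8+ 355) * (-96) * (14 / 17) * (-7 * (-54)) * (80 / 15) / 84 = 7902720 / 17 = 464865.88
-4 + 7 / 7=-3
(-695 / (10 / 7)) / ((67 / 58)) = -28217 / 67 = -421.15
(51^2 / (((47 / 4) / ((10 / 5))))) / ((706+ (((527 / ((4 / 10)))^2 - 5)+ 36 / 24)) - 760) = 83232 / 326320765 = 0.00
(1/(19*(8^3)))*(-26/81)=-13/393984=-0.00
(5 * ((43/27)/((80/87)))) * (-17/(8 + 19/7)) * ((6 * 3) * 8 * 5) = -148393/15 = -9892.87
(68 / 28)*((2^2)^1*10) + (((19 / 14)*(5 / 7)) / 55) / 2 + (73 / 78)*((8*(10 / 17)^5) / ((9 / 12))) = 35047834601471 / 358161767964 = 97.85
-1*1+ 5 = 4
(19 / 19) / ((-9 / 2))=-2 / 9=-0.22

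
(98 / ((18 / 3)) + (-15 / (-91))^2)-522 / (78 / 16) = -2253668 / 24843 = -90.72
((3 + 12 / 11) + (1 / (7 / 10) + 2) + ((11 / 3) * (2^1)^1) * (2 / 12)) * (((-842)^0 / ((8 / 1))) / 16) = 3029 / 44352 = 0.07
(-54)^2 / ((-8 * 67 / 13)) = -70.72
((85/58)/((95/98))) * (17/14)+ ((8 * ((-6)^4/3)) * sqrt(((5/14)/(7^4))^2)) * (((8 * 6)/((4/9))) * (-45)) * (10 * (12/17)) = -5552232486463/314862338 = -17633.84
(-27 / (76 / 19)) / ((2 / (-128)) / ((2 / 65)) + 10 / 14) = -6048 / 185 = -32.69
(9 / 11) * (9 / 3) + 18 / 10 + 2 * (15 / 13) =4692 / 715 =6.56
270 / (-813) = -90 / 271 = -0.33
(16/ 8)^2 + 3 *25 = 79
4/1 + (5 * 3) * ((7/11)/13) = 677/143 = 4.73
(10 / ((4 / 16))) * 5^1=200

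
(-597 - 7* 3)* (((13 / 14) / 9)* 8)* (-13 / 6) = 69628 / 63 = 1105.21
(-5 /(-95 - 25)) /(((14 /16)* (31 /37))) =37 /651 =0.06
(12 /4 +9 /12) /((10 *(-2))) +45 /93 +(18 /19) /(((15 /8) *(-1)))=-9843 /47120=-0.21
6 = 6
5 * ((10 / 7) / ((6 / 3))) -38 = -241 / 7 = -34.43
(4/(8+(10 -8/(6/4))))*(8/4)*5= 60/19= 3.16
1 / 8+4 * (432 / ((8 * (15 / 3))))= 1733 / 40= 43.32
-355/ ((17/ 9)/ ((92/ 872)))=-73485/ 3706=-19.83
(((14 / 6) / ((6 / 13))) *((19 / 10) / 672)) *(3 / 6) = 247 / 34560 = 0.01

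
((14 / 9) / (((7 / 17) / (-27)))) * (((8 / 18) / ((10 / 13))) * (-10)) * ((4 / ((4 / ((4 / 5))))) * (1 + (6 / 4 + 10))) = 17680 / 3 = 5893.33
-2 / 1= -2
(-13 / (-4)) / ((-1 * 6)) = -13 / 24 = -0.54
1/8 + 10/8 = 11/8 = 1.38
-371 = -371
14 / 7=2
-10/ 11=-0.91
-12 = -12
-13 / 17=-0.76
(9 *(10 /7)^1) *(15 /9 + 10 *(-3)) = -2550 /7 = -364.29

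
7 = 7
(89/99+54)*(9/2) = 5435/22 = 247.05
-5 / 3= -1.67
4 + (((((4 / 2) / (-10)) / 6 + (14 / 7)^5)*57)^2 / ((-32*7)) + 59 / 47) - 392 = -15208.39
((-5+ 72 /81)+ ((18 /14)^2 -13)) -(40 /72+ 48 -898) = 122596 /147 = 833.99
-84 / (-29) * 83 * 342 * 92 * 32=7019744256 / 29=242060146.76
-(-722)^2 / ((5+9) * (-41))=260642 / 287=908.16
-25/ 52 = -0.48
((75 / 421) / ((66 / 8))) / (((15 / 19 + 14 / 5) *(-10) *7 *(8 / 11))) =-475 / 4019708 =-0.00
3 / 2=1.50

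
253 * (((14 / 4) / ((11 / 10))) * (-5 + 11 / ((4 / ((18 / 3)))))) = 18515 / 2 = 9257.50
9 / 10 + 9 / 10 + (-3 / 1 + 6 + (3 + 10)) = 89 / 5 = 17.80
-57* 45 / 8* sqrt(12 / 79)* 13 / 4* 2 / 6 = -11115* sqrt(237) / 1264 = -135.37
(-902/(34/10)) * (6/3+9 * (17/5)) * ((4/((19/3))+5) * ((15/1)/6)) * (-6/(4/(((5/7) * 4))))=1179883650/2261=521841.51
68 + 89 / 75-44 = 1889 / 75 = 25.19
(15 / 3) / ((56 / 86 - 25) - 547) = -215 / 24568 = -0.01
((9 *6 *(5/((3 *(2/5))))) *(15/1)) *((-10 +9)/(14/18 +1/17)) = -516375/128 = -4034.18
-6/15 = -2/5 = -0.40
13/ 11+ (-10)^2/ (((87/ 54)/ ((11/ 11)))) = 20177/ 319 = 63.25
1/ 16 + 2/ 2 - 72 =-1135/ 16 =-70.94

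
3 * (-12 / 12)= -3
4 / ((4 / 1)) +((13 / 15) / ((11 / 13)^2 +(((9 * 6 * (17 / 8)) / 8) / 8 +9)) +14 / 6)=8486194 / 2489615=3.41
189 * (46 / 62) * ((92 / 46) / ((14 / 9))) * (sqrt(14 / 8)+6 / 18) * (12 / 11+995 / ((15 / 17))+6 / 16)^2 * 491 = 9031285373987997 / 240064+27093856121963991 * sqrt(7) / 480128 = 186921354523.08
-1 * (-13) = 13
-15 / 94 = -0.16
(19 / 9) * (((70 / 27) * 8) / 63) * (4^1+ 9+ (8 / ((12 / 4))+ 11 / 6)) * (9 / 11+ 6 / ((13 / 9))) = 2101400 / 34749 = 60.47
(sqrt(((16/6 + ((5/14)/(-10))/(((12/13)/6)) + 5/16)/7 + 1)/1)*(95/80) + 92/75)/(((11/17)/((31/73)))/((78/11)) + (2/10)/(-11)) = 13866424/2223545 + 35796475*sqrt(393)/99614816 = 13.36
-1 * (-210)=210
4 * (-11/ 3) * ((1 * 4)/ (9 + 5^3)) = -88/ 201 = -0.44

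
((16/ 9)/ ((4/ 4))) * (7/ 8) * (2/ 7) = 4/ 9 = 0.44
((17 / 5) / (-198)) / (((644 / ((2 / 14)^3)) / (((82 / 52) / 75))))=-697 / 426432006000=-0.00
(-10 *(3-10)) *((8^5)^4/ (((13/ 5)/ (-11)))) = -4438747792736360857600/ 13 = -341442137902796989046.15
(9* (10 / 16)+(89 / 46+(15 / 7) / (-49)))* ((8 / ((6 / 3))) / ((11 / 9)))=388107 / 15778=24.60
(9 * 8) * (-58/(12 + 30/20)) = -928/3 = -309.33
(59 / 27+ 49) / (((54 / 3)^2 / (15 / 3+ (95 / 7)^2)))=29.89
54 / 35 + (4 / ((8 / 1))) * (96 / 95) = 1362 / 665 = 2.05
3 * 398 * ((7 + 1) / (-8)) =-1194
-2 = -2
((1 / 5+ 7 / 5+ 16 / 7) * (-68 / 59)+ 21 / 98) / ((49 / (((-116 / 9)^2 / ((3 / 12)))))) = -473947232 / 8195985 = -57.83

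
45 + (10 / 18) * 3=140 / 3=46.67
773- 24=749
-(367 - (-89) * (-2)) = -189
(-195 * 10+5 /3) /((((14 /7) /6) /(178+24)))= -1180690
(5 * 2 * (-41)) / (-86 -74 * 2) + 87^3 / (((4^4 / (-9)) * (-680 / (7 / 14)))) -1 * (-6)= 1009184779 / 40734720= 24.77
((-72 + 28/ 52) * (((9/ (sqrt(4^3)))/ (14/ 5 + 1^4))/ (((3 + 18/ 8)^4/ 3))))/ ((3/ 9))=-148640/ 593047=-0.25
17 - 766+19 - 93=-823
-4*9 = -36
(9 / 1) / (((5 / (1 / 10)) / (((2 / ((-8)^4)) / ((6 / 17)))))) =51 / 204800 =0.00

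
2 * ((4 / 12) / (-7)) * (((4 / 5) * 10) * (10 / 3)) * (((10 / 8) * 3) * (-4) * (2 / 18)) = 800 / 189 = 4.23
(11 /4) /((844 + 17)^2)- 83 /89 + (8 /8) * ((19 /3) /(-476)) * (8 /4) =-0.96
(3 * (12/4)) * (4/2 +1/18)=37/2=18.50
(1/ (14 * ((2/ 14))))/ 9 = 1/ 18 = 0.06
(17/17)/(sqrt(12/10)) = sqrt(30)/6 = 0.91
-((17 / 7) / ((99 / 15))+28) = -6553 / 231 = -28.37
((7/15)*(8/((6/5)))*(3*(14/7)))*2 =112/3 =37.33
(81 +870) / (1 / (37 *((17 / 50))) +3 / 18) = 3589074 / 929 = 3863.37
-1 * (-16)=16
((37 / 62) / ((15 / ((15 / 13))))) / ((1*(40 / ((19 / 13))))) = 703 / 419120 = 0.00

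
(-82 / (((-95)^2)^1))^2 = 6724 / 81450625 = 0.00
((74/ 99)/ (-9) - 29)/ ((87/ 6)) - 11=-336055/ 25839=-13.01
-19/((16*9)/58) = -551/72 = -7.65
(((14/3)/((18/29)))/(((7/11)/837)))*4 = 39556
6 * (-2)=-12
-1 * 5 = -5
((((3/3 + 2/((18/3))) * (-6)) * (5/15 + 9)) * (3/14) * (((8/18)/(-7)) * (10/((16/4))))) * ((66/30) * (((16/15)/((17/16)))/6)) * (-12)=-180224/16065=-11.22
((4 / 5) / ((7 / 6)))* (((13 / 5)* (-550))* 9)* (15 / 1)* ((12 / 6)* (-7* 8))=14826240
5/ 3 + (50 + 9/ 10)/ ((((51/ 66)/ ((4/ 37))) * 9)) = 69571/ 28305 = 2.46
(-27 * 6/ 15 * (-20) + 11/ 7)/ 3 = 72.52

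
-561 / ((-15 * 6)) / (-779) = -187 / 23370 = -0.01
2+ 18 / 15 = 16 / 5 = 3.20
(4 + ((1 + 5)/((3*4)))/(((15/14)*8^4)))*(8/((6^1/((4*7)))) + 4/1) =7618777/46080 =165.34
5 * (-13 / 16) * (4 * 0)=0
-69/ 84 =-23/ 28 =-0.82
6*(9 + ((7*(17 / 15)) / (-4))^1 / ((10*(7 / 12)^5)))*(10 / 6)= 727938 / 12005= 60.64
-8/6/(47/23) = -92/141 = -0.65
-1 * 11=-11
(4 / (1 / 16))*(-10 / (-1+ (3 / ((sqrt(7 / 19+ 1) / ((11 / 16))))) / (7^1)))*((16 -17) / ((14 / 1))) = -14909440 / 305453 -168960*sqrt(494) / 305453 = -61.11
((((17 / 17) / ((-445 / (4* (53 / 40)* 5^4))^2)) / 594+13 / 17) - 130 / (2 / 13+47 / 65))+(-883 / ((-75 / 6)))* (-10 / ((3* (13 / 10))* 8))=-13436756015857 / 79026422904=-170.03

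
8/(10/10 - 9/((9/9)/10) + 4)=-8/85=-0.09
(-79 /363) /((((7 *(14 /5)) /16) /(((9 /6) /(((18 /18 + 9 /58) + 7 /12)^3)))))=-13317564672 /262589629225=-0.05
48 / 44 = 12 / 11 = 1.09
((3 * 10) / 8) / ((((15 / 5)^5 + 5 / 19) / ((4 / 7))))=0.01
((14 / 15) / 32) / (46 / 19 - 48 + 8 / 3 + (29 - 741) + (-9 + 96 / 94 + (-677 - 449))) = -6251 / 404827120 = -0.00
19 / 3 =6.33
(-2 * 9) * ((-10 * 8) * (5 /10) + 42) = -36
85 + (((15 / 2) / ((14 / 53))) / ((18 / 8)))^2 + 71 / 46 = 4985971 / 20286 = 245.78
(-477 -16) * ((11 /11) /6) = -493 /6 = -82.17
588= 588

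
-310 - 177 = -487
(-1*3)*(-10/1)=30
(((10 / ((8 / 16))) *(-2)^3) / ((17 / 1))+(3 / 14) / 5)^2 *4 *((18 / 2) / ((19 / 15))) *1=3356105427 / 1345295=2494.70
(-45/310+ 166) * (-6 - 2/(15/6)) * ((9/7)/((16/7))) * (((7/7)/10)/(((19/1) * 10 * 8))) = -1573299/37696000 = -0.04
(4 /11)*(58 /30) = 116 /165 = 0.70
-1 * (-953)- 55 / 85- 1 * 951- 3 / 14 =271 / 238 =1.14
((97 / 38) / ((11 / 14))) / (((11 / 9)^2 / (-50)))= -108.74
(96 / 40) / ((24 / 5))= 0.50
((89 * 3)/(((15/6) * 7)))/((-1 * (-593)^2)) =-534/12307715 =-0.00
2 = 2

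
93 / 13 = 7.15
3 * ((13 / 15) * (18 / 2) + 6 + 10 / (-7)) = 1299 / 35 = 37.11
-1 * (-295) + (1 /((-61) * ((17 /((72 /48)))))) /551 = 337118327 /1142774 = 295.00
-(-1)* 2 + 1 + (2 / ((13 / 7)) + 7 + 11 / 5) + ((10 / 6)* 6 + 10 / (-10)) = 1448 / 65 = 22.28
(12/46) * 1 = 6/23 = 0.26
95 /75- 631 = -9446 /15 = -629.73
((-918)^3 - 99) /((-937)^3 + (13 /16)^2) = 66015635712 /70200059933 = 0.94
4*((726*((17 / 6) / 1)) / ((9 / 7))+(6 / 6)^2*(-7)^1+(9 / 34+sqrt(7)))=4*sqrt(7)+975010 / 153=6383.20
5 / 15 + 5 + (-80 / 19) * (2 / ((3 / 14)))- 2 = -2050 / 57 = -35.96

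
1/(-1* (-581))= 0.00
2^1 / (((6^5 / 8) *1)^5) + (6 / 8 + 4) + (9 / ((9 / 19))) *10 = 84484841824780417 / 433811768034816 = 194.75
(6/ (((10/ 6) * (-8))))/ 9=-0.05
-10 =-10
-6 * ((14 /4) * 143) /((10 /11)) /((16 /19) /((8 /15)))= -209209 /100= -2092.09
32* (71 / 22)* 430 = 488480 / 11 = 44407.27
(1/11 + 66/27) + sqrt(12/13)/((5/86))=251/99 + 172*sqrt(39)/65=19.06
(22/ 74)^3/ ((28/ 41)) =54571/ 1418284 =0.04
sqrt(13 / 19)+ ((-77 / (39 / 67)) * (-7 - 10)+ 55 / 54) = sqrt(247) / 19+ 1579369 / 702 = 2250.64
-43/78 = -0.55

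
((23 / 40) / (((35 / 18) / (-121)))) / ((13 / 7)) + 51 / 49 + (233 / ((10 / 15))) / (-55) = -17223663 / 700700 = -24.58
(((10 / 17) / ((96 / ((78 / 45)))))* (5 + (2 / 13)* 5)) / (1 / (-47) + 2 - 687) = -1175 / 13135968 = -0.00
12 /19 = 0.63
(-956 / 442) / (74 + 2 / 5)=-1195 / 41106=-0.03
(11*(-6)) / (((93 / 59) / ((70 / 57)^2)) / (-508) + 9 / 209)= -675275154400 / 419538129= -1609.57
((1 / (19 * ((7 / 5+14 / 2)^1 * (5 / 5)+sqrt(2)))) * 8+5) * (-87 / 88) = -7156185 / 1432904+2175 * sqrt(2) / 358226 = -4.99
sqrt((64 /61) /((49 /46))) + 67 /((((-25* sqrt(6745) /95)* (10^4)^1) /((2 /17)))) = 0.99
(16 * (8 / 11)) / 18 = 0.65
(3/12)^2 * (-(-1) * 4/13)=1/52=0.02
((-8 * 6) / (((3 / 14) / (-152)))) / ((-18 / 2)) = -3783.11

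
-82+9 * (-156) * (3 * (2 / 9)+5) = -8038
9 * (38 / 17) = 20.12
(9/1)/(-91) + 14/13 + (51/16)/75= 37147/36400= 1.02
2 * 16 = 32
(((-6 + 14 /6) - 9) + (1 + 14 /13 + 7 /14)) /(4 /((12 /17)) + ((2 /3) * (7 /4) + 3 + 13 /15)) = -3935 /4173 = -0.94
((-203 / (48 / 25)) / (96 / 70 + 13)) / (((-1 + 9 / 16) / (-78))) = -659750 / 503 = -1311.63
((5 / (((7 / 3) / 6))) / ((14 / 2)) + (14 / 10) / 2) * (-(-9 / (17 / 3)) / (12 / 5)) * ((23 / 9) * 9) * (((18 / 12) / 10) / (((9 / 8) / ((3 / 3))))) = 85767 / 16660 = 5.15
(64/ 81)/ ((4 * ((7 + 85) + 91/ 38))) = 608/ 290547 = 0.00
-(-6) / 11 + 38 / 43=676 / 473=1.43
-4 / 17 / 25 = -0.01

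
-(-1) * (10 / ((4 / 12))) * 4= 120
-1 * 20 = -20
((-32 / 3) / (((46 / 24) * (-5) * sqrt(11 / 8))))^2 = 131072 / 145475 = 0.90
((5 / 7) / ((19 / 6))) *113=3390 / 133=25.49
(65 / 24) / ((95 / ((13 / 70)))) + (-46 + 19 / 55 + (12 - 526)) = -39300809 / 70224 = -559.65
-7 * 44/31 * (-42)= 12936/31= 417.29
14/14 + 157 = 158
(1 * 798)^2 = 636804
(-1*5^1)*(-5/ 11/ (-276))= -25/ 3036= -0.01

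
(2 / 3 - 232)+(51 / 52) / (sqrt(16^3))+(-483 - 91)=-8040295 / 9984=-805.32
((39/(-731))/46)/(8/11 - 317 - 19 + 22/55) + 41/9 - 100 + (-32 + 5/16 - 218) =-7694941666763/22295652048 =-345.13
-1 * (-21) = 21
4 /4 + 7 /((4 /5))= 9.75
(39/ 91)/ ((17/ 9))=27/ 119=0.23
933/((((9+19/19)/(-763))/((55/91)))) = -1118667/26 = -43025.65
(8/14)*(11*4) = 25.14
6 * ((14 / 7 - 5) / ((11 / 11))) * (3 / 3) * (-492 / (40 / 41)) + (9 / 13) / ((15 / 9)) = 590058 / 65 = 9077.82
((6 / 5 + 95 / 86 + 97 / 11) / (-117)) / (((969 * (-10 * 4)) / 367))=26057 / 28947600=0.00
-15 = -15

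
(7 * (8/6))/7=4/3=1.33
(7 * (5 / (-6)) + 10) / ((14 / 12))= 25 / 7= 3.57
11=11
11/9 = 1.22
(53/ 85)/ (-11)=-53/ 935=-0.06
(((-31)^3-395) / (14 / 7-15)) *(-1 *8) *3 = -55728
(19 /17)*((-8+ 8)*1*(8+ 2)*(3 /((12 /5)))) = 0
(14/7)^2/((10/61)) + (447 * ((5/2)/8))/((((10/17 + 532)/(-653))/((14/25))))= -1726555/24144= -71.51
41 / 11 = 3.73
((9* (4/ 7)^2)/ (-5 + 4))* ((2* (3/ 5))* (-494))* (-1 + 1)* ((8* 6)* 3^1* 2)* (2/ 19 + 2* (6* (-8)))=0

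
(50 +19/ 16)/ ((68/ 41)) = 33579/ 1088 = 30.86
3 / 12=1 / 4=0.25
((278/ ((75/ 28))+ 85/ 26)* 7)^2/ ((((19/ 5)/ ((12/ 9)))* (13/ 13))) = 2135435683969/ 10837125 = 197048.17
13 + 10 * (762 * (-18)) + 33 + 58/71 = -9735036/71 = -137113.18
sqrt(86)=9.27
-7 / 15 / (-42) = 1 / 90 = 0.01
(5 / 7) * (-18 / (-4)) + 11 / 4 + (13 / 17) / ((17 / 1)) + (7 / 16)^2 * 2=1655191 / 258944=6.39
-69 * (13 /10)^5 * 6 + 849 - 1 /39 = -1341948389 /1950000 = -688.18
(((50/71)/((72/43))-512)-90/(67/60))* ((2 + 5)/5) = -709879793/856260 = -829.05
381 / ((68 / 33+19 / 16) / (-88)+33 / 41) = 725814144 / 1462997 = 496.11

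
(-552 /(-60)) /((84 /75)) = 115 /14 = 8.21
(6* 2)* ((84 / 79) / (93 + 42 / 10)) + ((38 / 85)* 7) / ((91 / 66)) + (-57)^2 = 7663438249 / 2356965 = 3251.40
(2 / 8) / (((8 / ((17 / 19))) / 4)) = 17 / 152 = 0.11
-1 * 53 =-53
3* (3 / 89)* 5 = 45 / 89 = 0.51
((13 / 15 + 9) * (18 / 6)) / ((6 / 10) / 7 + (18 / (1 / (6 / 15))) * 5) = 1036 / 1263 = 0.82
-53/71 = -0.75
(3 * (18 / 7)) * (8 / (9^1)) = 48 / 7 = 6.86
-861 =-861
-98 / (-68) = 49 / 34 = 1.44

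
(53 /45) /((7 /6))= 106 /105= 1.01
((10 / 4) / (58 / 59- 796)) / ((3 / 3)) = -0.00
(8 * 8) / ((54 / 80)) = 2560 / 27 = 94.81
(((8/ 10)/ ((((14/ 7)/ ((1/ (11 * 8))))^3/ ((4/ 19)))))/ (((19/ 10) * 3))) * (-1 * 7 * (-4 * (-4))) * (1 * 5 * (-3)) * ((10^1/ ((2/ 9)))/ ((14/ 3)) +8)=65/ 404624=0.00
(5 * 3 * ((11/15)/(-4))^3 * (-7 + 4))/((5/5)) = 1331/4800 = 0.28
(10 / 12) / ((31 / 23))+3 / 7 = 1363 / 1302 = 1.05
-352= -352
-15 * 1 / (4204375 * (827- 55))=-3 / 649155500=-0.00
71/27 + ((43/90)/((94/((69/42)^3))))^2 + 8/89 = 130458347412137729/47962183551206400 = 2.72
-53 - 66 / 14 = -404 / 7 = -57.71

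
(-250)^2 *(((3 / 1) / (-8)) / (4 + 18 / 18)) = -9375 / 2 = -4687.50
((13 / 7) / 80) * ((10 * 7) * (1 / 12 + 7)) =1105 / 96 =11.51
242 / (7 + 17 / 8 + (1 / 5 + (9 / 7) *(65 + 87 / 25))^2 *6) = 5390000 / 1040870507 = 0.01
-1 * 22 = -22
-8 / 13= -0.62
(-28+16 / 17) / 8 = -115 / 34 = -3.38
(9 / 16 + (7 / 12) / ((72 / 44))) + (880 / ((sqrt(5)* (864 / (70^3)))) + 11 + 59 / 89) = 483749 / 38448 + 1886500* sqrt(5) / 27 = 156247.48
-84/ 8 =-21/ 2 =-10.50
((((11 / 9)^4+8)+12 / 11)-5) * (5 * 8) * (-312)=-1898191360 / 24057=-78903.91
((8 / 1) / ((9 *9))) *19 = 152 / 81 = 1.88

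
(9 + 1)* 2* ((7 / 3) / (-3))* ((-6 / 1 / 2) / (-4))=-35 / 3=-11.67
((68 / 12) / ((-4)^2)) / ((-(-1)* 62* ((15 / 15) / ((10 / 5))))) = 17 / 1488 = 0.01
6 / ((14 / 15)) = 45 / 7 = 6.43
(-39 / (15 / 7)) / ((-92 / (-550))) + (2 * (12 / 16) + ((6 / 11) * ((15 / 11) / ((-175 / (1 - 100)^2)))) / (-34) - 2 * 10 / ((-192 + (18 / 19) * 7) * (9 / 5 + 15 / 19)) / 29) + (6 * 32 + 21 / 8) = 60893729316487 / 687697196760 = 88.55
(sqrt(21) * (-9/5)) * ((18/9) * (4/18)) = -4 * sqrt(21)/5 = -3.67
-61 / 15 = -4.07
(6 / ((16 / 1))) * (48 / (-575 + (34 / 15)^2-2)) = -4050 / 128669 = -0.03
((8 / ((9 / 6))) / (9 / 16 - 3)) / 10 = -128 / 585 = -0.22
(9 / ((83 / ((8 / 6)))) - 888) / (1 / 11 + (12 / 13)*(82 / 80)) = -105379560 / 123089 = -856.12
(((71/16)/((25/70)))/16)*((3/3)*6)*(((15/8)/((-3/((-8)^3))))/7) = 213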